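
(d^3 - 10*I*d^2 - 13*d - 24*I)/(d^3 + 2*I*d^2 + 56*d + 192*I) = (d^2 - 2*I*d + 3)/(d^2 + 10*I*d - 24)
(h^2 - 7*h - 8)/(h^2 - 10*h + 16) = (h + 1)/(h - 2)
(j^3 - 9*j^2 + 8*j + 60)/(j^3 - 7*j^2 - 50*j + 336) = (j^2 - 3*j - 10)/(j^2 - j - 56)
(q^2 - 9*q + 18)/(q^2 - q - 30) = (q - 3)/(q + 5)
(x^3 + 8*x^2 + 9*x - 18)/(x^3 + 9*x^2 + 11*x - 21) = (x + 6)/(x + 7)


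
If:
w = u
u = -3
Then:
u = -3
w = -3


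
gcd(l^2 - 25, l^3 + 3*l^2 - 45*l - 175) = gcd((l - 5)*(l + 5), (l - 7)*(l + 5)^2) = l + 5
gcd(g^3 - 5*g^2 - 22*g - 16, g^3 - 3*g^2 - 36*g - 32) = g^2 - 7*g - 8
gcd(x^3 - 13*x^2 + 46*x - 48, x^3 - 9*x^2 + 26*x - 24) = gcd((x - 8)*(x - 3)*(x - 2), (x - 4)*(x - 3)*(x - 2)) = x^2 - 5*x + 6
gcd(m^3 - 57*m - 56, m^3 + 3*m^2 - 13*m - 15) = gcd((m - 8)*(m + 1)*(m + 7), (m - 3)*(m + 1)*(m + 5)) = m + 1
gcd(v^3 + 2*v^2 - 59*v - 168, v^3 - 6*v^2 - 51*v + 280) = v^2 - v - 56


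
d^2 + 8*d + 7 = (d + 1)*(d + 7)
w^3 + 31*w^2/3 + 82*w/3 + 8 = (w + 1/3)*(w + 4)*(w + 6)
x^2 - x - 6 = (x - 3)*(x + 2)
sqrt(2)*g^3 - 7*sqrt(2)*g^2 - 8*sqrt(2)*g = g*(g - 8)*(sqrt(2)*g + sqrt(2))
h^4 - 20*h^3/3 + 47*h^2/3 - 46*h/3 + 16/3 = (h - 8/3)*(h - 2)*(h - 1)^2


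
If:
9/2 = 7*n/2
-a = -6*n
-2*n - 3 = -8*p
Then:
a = 54/7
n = 9/7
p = 39/56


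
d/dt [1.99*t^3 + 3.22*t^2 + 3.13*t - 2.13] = 5.97*t^2 + 6.44*t + 3.13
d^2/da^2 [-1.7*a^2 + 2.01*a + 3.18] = -3.40000000000000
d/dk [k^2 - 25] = 2*k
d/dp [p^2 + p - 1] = 2*p + 1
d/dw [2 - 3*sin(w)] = -3*cos(w)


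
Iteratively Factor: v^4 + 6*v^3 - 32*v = (v + 4)*(v^3 + 2*v^2 - 8*v) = (v + 4)^2*(v^2 - 2*v) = v*(v + 4)^2*(v - 2)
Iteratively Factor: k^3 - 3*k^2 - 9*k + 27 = (k - 3)*(k^2 - 9) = (k - 3)^2*(k + 3)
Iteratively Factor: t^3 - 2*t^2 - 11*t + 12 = (t - 1)*(t^2 - t - 12) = (t - 4)*(t - 1)*(t + 3)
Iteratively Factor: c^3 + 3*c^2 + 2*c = (c + 2)*(c^2 + c) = (c + 1)*(c + 2)*(c)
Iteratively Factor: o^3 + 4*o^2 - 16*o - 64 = (o - 4)*(o^2 + 8*o + 16) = (o - 4)*(o + 4)*(o + 4)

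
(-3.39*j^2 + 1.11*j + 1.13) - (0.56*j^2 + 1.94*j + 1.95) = -3.95*j^2 - 0.83*j - 0.82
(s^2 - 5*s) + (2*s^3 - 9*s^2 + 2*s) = 2*s^3 - 8*s^2 - 3*s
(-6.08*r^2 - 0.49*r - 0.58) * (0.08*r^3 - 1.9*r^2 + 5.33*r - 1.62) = -0.4864*r^5 + 11.5128*r^4 - 31.5218*r^3 + 8.3399*r^2 - 2.2976*r + 0.9396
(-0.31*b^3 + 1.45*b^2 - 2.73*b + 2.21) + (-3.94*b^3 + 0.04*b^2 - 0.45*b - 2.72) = -4.25*b^3 + 1.49*b^2 - 3.18*b - 0.51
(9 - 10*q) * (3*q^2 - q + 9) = -30*q^3 + 37*q^2 - 99*q + 81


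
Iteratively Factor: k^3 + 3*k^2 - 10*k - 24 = (k + 2)*(k^2 + k - 12) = (k + 2)*(k + 4)*(k - 3)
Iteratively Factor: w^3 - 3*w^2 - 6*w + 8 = (w - 4)*(w^2 + w - 2) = (w - 4)*(w + 2)*(w - 1)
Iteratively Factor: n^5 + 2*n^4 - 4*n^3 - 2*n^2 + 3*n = (n - 1)*(n^4 + 3*n^3 - n^2 - 3*n) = (n - 1)*(n + 1)*(n^3 + 2*n^2 - 3*n) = (n - 1)*(n + 1)*(n + 3)*(n^2 - n) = (n - 1)^2*(n + 1)*(n + 3)*(n)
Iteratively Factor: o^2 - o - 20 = (o - 5)*(o + 4)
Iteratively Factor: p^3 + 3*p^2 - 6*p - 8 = (p - 2)*(p^2 + 5*p + 4) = (p - 2)*(p + 4)*(p + 1)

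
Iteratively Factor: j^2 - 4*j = (j - 4)*(j)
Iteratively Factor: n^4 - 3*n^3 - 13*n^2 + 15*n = (n)*(n^3 - 3*n^2 - 13*n + 15) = n*(n - 1)*(n^2 - 2*n - 15) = n*(n - 1)*(n + 3)*(n - 5)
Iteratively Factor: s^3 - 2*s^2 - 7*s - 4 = (s + 1)*(s^2 - 3*s - 4) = (s - 4)*(s + 1)*(s + 1)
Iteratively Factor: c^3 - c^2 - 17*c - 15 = (c + 3)*(c^2 - 4*c - 5) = (c + 1)*(c + 3)*(c - 5)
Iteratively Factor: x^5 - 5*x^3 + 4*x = (x + 1)*(x^4 - x^3 - 4*x^2 + 4*x) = (x + 1)*(x + 2)*(x^3 - 3*x^2 + 2*x) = x*(x + 1)*(x + 2)*(x^2 - 3*x + 2) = x*(x - 2)*(x + 1)*(x + 2)*(x - 1)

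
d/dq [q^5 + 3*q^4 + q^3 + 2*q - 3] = 5*q^4 + 12*q^3 + 3*q^2 + 2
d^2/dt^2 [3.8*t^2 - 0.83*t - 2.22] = 7.60000000000000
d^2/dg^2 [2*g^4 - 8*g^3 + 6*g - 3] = 24*g*(g - 2)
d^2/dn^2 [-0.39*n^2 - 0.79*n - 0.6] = -0.780000000000000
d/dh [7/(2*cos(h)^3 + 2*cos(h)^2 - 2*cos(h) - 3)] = 56*(3*cos(h)^2 + 2*cos(h) - 1)*sin(h)/(-4*sin(h)^2 - cos(h) + cos(3*h) - 2)^2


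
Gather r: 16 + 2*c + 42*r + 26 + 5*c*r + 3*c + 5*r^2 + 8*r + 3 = 5*c + 5*r^2 + r*(5*c + 50) + 45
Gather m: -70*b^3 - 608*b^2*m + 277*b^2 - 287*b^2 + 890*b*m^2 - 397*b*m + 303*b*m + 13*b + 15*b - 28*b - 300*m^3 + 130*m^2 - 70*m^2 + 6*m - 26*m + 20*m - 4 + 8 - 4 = -70*b^3 - 10*b^2 - 300*m^3 + m^2*(890*b + 60) + m*(-608*b^2 - 94*b)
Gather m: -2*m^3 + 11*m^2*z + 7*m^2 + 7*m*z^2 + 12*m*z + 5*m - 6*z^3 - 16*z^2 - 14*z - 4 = -2*m^3 + m^2*(11*z + 7) + m*(7*z^2 + 12*z + 5) - 6*z^3 - 16*z^2 - 14*z - 4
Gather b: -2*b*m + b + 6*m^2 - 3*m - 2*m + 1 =b*(1 - 2*m) + 6*m^2 - 5*m + 1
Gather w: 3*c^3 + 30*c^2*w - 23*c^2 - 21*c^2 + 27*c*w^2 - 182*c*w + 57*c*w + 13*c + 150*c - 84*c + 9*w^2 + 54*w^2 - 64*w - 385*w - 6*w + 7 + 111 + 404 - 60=3*c^3 - 44*c^2 + 79*c + w^2*(27*c + 63) + w*(30*c^2 - 125*c - 455) + 462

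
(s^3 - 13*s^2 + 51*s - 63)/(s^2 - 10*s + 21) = s - 3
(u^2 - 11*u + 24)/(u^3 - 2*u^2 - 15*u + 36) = (u - 8)/(u^2 + u - 12)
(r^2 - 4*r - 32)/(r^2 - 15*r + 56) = (r + 4)/(r - 7)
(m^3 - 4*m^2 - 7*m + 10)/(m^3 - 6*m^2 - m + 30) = (m - 1)/(m - 3)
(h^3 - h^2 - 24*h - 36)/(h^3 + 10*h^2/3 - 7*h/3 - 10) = 3*(h - 6)/(3*h - 5)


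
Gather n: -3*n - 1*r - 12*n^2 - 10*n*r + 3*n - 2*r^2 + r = -12*n^2 - 10*n*r - 2*r^2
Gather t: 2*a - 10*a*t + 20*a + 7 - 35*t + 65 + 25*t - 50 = 22*a + t*(-10*a - 10) + 22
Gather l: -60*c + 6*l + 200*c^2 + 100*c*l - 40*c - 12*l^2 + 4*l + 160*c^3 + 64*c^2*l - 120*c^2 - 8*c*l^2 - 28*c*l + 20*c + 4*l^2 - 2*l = 160*c^3 + 80*c^2 - 80*c + l^2*(-8*c - 8) + l*(64*c^2 + 72*c + 8)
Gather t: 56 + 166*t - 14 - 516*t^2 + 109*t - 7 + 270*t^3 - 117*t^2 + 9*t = 270*t^3 - 633*t^2 + 284*t + 35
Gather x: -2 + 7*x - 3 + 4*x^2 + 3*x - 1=4*x^2 + 10*x - 6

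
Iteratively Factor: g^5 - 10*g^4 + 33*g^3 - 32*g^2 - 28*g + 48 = (g - 3)*(g^4 - 7*g^3 + 12*g^2 + 4*g - 16) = (g - 3)*(g - 2)*(g^3 - 5*g^2 + 2*g + 8) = (g - 4)*(g - 3)*(g - 2)*(g^2 - g - 2) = (g - 4)*(g - 3)*(g - 2)^2*(g + 1)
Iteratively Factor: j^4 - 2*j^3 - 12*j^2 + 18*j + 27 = (j - 3)*(j^3 + j^2 - 9*j - 9) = (j - 3)*(j + 3)*(j^2 - 2*j - 3) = (j - 3)^2*(j + 3)*(j + 1)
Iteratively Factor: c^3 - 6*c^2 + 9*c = (c - 3)*(c^2 - 3*c) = (c - 3)^2*(c)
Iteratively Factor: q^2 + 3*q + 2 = (q + 2)*(q + 1)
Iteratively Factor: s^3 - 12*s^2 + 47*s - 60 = (s - 3)*(s^2 - 9*s + 20) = (s - 4)*(s - 3)*(s - 5)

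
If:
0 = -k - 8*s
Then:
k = -8*s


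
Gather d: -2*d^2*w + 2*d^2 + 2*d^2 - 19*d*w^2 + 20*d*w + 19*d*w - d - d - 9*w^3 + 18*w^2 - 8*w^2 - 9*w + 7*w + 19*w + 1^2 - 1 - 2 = d^2*(4 - 2*w) + d*(-19*w^2 + 39*w - 2) - 9*w^3 + 10*w^2 + 17*w - 2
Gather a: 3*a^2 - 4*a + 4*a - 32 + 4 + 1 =3*a^2 - 27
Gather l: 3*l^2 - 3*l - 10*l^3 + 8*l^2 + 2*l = -10*l^3 + 11*l^2 - l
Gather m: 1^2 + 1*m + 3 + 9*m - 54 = 10*m - 50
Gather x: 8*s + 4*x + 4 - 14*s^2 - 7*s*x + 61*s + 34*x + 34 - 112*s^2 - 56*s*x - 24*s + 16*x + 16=-126*s^2 + 45*s + x*(54 - 63*s) + 54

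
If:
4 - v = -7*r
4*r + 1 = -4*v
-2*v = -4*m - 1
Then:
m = -7/64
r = -17/32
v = 9/32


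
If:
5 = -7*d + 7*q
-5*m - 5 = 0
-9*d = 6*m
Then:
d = 2/3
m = -1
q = 29/21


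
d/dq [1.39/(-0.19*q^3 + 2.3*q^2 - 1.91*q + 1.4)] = (0.7923*q^2 - 6.394*q + 2.6549)/(0.19*q^3 - 2.3*q^2 + 1.91*q - 1.4)^2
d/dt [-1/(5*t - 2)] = 5/(5*t - 2)^2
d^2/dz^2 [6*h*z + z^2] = 2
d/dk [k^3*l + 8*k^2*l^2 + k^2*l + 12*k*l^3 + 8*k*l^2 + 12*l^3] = l*(3*k^2 + 16*k*l + 2*k + 12*l^2 + 8*l)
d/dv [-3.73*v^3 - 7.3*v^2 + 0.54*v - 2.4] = -11.19*v^2 - 14.6*v + 0.54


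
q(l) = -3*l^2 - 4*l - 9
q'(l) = -6*l - 4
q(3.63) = -63.05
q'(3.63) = -25.78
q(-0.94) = -7.89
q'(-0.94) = 1.64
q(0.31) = -10.53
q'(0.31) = -5.86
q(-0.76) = -7.69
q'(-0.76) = 0.56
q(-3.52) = -32.09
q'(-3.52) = 17.12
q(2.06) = -29.97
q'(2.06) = -16.36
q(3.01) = -48.22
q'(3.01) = -22.06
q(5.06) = -106.05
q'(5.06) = -34.36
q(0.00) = -9.00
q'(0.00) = -4.00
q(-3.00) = -24.00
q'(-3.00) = 14.00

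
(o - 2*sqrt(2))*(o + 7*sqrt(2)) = o^2 + 5*sqrt(2)*o - 28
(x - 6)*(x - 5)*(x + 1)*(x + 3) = x^4 - 7*x^3 - 11*x^2 + 87*x + 90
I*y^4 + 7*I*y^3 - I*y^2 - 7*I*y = y*(y - 1)*(y + 7)*(I*y + I)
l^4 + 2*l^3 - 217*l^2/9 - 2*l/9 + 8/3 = (l - 4)*(l - 1/3)*(l + 1/3)*(l + 6)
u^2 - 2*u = u*(u - 2)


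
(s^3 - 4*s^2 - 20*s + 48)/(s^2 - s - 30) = (s^2 + 2*s - 8)/(s + 5)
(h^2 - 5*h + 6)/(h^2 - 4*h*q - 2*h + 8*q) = (3 - h)/(-h + 4*q)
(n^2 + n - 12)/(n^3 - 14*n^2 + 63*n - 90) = (n + 4)/(n^2 - 11*n + 30)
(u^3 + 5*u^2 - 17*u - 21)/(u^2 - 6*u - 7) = (u^2 + 4*u - 21)/(u - 7)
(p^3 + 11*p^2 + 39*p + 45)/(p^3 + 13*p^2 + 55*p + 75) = (p + 3)/(p + 5)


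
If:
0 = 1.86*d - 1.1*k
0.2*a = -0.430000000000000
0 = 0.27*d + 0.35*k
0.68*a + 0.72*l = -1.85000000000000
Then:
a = -2.15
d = 0.00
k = 0.00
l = -0.54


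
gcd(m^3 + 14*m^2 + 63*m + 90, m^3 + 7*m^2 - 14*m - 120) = m^2 + 11*m + 30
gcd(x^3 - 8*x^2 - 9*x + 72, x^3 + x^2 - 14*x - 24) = x + 3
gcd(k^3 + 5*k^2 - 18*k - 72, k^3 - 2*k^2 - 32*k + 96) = k^2 + 2*k - 24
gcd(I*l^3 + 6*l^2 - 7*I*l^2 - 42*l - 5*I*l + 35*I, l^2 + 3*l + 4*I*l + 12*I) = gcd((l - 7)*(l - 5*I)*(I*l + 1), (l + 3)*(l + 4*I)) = 1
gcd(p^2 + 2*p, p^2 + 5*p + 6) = p + 2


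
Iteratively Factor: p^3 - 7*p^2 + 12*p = (p)*(p^2 - 7*p + 12) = p*(p - 4)*(p - 3)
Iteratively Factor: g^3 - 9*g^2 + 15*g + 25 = (g - 5)*(g^2 - 4*g - 5) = (g - 5)^2*(g + 1)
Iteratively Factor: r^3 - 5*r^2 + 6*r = (r - 3)*(r^2 - 2*r) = (r - 3)*(r - 2)*(r)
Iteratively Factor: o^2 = (o)*(o)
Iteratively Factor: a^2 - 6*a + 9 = (a - 3)*(a - 3)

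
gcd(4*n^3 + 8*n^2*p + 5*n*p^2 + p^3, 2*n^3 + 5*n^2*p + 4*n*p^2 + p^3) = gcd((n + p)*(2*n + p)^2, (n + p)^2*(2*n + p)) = 2*n^2 + 3*n*p + p^2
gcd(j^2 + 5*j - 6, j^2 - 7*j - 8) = 1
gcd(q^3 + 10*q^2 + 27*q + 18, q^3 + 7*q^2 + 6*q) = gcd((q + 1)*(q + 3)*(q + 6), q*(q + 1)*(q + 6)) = q^2 + 7*q + 6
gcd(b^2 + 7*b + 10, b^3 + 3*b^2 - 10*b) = b + 5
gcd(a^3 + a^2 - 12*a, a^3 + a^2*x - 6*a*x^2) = a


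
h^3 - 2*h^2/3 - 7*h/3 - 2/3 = (h - 2)*(h + 1/3)*(h + 1)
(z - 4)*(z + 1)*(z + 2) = z^3 - z^2 - 10*z - 8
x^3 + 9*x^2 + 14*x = x*(x + 2)*(x + 7)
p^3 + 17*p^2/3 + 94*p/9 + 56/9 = (p + 4/3)*(p + 2)*(p + 7/3)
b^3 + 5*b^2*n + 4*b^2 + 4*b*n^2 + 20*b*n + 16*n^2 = (b + 4)*(b + n)*(b + 4*n)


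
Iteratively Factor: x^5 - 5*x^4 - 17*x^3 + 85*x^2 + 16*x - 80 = (x + 4)*(x^4 - 9*x^3 + 19*x^2 + 9*x - 20) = (x + 1)*(x + 4)*(x^3 - 10*x^2 + 29*x - 20) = (x - 4)*(x + 1)*(x + 4)*(x^2 - 6*x + 5) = (x - 5)*(x - 4)*(x + 1)*(x + 4)*(x - 1)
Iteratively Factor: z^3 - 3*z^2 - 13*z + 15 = (z - 1)*(z^2 - 2*z - 15) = (z - 5)*(z - 1)*(z + 3)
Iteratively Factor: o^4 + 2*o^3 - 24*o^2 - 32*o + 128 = (o - 4)*(o^3 + 6*o^2 - 32) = (o - 4)*(o - 2)*(o^2 + 8*o + 16) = (o - 4)*(o - 2)*(o + 4)*(o + 4)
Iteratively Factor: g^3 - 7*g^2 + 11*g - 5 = (g - 1)*(g^2 - 6*g + 5) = (g - 1)^2*(g - 5)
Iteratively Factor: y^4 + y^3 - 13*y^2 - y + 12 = (y + 4)*(y^3 - 3*y^2 - y + 3) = (y - 3)*(y + 4)*(y^2 - 1) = (y - 3)*(y + 1)*(y + 4)*(y - 1)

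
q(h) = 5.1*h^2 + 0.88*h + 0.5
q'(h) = 10.2*h + 0.88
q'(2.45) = 25.87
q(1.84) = 19.39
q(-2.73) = 36.11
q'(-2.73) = -26.97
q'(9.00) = 92.68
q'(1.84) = 19.65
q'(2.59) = 27.30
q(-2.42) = 28.24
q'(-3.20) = -31.76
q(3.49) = 65.69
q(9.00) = 421.52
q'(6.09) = 63.00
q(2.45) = 33.27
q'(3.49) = 36.48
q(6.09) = 195.01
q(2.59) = 36.99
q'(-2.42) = -23.80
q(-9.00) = 405.68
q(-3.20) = 49.91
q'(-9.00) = -90.92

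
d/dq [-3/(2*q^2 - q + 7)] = 3*(4*q - 1)/(2*q^2 - q + 7)^2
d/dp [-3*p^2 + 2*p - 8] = 2 - 6*p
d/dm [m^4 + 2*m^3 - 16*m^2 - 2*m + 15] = 4*m^3 + 6*m^2 - 32*m - 2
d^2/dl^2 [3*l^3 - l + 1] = 18*l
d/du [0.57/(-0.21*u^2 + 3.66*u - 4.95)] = (0.2394*u - 2.0862)/(0.21*u^2 - 3.66*u + 4.95)^2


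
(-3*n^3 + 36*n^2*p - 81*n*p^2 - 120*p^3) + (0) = -3*n^3 + 36*n^2*p - 81*n*p^2 - 120*p^3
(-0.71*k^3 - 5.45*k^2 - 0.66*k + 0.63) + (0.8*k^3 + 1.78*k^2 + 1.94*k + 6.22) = 0.0900000000000001*k^3 - 3.67*k^2 + 1.28*k + 6.85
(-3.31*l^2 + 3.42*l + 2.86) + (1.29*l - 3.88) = -3.31*l^2 + 4.71*l - 1.02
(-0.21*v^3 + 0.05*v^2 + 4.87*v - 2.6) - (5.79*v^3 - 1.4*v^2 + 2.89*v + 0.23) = -6.0*v^3 + 1.45*v^2 + 1.98*v - 2.83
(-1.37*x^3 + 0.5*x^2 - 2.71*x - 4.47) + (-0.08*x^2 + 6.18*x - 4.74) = -1.37*x^3 + 0.42*x^2 + 3.47*x - 9.21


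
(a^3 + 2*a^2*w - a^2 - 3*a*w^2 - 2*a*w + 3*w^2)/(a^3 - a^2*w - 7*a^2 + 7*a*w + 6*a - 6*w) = (a + 3*w)/(a - 6)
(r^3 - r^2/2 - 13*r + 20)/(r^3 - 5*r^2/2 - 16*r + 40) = (r - 2)/(r - 4)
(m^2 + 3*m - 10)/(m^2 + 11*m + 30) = (m - 2)/(m + 6)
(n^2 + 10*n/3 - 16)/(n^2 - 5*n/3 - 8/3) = (n + 6)/(n + 1)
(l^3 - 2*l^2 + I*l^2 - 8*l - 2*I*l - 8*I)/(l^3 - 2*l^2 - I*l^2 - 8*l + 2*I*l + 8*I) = (l + I)/(l - I)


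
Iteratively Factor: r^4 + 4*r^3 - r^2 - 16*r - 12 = (r + 2)*(r^3 + 2*r^2 - 5*r - 6) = (r + 2)*(r + 3)*(r^2 - r - 2) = (r + 1)*(r + 2)*(r + 3)*(r - 2)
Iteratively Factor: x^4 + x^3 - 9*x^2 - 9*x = (x + 3)*(x^3 - 2*x^2 - 3*x) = (x + 1)*(x + 3)*(x^2 - 3*x) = x*(x + 1)*(x + 3)*(x - 3)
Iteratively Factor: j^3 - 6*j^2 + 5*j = (j)*(j^2 - 6*j + 5) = j*(j - 5)*(j - 1)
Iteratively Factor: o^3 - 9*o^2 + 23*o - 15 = (o - 1)*(o^2 - 8*o + 15) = (o - 5)*(o - 1)*(o - 3)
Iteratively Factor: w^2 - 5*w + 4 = (w - 4)*(w - 1)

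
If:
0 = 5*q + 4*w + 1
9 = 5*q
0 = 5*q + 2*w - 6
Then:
No Solution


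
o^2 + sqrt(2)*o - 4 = (o - sqrt(2))*(o + 2*sqrt(2))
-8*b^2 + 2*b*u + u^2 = (-2*b + u)*(4*b + u)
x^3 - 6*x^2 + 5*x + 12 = (x - 4)*(x - 3)*(x + 1)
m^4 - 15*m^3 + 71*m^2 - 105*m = m*(m - 7)*(m - 5)*(m - 3)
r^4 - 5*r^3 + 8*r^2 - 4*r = r*(r - 2)^2*(r - 1)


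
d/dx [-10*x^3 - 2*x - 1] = -30*x^2 - 2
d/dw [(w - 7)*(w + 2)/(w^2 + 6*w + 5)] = (11*w^2 + 38*w + 59)/(w^4 + 12*w^3 + 46*w^2 + 60*w + 25)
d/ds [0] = 0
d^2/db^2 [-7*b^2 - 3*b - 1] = -14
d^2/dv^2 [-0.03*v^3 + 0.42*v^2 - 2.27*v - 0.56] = 0.84 - 0.18*v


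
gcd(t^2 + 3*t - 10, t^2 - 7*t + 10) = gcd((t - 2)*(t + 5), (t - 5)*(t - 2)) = t - 2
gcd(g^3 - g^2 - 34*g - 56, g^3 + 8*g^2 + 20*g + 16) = g^2 + 6*g + 8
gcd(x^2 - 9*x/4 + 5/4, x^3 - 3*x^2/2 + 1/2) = x - 1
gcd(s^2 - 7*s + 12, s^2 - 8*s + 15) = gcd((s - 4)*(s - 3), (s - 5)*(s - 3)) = s - 3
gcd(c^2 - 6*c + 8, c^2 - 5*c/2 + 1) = c - 2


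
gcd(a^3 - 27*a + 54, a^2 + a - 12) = a - 3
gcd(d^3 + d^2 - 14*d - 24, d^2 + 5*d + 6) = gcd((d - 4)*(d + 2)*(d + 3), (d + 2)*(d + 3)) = d^2 + 5*d + 6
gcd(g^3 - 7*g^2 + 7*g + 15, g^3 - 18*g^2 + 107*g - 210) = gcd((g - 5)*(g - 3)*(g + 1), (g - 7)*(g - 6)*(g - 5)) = g - 5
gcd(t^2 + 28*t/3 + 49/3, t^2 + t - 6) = 1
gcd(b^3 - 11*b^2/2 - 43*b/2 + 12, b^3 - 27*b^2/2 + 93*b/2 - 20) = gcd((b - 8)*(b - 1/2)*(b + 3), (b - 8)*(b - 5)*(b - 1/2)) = b^2 - 17*b/2 + 4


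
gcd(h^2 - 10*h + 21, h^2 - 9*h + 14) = h - 7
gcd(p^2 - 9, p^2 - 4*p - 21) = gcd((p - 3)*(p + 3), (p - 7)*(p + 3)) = p + 3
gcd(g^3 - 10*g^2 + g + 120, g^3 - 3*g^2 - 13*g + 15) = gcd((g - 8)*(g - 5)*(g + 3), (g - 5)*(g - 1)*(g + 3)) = g^2 - 2*g - 15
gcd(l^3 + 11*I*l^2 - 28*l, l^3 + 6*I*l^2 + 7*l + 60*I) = l + 4*I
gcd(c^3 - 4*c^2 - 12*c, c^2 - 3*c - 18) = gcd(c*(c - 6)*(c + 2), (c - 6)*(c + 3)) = c - 6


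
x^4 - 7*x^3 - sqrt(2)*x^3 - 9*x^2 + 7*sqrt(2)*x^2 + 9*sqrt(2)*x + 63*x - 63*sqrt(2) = (x - 7)*(x - 3)*(x + 3)*(x - sqrt(2))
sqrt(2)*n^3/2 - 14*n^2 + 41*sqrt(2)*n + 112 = (n - 8*sqrt(2))*(n - 7*sqrt(2))*(sqrt(2)*n/2 + 1)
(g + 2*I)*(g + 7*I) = g^2 + 9*I*g - 14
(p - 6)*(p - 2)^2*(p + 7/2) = p^4 - 13*p^3/2 - 7*p^2 + 74*p - 84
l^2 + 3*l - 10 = (l - 2)*(l + 5)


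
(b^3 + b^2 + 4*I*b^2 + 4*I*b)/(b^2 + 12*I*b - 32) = b*(b + 1)/(b + 8*I)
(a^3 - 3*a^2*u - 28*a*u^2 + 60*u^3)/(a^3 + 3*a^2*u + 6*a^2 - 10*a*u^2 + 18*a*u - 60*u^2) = (a - 6*u)/(a + 6)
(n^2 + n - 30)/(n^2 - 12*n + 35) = (n + 6)/(n - 7)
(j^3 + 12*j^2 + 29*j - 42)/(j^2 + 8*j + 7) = (j^2 + 5*j - 6)/(j + 1)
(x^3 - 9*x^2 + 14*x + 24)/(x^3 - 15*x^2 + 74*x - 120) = (x + 1)/(x - 5)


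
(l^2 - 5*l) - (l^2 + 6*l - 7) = 7 - 11*l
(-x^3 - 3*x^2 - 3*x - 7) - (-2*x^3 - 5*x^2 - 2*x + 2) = x^3 + 2*x^2 - x - 9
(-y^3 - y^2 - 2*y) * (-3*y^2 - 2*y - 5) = 3*y^5 + 5*y^4 + 13*y^3 + 9*y^2 + 10*y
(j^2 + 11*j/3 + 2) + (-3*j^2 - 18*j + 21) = -2*j^2 - 43*j/3 + 23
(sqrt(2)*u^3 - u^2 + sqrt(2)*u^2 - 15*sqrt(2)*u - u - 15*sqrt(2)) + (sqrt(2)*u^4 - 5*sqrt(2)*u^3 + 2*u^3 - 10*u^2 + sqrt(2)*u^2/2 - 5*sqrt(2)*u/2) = sqrt(2)*u^4 - 4*sqrt(2)*u^3 + 2*u^3 - 11*u^2 + 3*sqrt(2)*u^2/2 - 35*sqrt(2)*u/2 - u - 15*sqrt(2)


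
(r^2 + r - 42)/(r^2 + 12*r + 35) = (r - 6)/(r + 5)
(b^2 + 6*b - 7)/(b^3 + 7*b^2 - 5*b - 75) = (b^2 + 6*b - 7)/(b^3 + 7*b^2 - 5*b - 75)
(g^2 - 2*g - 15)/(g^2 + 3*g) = (g - 5)/g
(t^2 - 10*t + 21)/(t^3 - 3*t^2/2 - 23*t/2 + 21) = 2*(t - 7)/(2*t^2 + 3*t - 14)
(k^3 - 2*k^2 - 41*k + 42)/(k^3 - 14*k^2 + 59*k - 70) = (k^2 + 5*k - 6)/(k^2 - 7*k + 10)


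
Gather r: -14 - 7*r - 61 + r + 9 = -6*r - 66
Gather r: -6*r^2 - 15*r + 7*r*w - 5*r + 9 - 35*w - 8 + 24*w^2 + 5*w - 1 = -6*r^2 + r*(7*w - 20) + 24*w^2 - 30*w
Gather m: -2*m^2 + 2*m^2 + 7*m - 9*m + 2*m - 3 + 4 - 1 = 0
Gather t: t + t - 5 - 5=2*t - 10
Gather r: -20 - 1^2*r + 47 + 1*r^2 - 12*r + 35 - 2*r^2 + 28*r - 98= -r^2 + 15*r - 36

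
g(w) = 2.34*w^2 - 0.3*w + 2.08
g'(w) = 4.68*w - 0.3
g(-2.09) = 12.93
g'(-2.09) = -10.08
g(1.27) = 5.47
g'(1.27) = 5.64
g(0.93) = 3.82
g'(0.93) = 4.05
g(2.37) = 14.51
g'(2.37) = 10.79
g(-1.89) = 11.01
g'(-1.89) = -9.15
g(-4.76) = 56.53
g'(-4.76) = -22.58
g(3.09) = 23.50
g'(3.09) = 14.16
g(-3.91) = 39.03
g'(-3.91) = -18.60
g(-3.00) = 24.04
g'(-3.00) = -14.34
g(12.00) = 335.44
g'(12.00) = 55.86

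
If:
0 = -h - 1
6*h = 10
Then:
No Solution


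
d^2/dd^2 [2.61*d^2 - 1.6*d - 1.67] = 5.22000000000000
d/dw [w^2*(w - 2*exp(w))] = w*(-2*w*exp(w) + 3*w - 4*exp(w))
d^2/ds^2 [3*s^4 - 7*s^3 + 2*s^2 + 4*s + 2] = 36*s^2 - 42*s + 4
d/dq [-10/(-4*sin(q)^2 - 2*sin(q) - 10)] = -5*(4*sin(q) + 1)*cos(q)/(sin(q) - cos(2*q) + 6)^2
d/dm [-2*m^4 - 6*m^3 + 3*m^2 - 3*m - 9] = -8*m^3 - 18*m^2 + 6*m - 3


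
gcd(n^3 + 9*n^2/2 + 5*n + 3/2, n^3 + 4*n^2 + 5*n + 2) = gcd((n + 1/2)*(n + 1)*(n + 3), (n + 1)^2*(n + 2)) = n + 1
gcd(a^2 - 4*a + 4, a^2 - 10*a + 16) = a - 2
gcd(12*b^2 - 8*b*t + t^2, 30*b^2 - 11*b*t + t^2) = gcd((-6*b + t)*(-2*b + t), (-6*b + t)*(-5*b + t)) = -6*b + t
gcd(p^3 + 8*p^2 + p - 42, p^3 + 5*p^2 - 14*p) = p^2 + 5*p - 14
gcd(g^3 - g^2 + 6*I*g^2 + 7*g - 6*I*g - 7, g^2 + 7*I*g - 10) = 1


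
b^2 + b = b*(b + 1)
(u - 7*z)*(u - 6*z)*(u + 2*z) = u^3 - 11*u^2*z + 16*u*z^2 + 84*z^3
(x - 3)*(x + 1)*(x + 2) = x^3 - 7*x - 6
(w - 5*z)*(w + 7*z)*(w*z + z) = w^3*z + 2*w^2*z^2 + w^2*z - 35*w*z^3 + 2*w*z^2 - 35*z^3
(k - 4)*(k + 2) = k^2 - 2*k - 8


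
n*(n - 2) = n^2 - 2*n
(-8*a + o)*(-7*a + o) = 56*a^2 - 15*a*o + o^2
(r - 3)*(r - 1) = r^2 - 4*r + 3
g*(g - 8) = g^2 - 8*g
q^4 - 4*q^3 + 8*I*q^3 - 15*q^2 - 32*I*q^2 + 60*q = q*(q - 4)*(q + 3*I)*(q + 5*I)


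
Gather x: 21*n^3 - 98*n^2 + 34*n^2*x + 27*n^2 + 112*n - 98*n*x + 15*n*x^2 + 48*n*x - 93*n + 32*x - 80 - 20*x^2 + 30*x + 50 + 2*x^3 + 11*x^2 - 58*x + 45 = 21*n^3 - 71*n^2 + 19*n + 2*x^3 + x^2*(15*n - 9) + x*(34*n^2 - 50*n + 4) + 15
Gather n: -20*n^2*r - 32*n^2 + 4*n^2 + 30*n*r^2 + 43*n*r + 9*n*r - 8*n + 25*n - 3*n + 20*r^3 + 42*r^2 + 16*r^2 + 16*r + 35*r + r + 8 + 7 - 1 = n^2*(-20*r - 28) + n*(30*r^2 + 52*r + 14) + 20*r^3 + 58*r^2 + 52*r + 14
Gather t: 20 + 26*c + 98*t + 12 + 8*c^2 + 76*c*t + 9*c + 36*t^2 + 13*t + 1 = 8*c^2 + 35*c + 36*t^2 + t*(76*c + 111) + 33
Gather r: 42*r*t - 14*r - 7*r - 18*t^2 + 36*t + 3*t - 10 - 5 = r*(42*t - 21) - 18*t^2 + 39*t - 15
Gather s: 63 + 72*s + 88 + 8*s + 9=80*s + 160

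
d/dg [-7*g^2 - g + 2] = -14*g - 1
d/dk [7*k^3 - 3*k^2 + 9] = 3*k*(7*k - 2)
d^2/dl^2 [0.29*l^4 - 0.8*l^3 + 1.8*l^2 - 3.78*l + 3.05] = 3.48*l^2 - 4.8*l + 3.6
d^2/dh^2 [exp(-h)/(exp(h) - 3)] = ((exp(h) - 3)^2 + (exp(h) - 3)*exp(h) + 2*exp(2*h))*exp(-h)/(exp(h) - 3)^3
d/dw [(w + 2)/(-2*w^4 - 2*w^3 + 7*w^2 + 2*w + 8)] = (6*w^4 + 20*w^3 + 5*w^2 - 28*w + 4)/(4*w^8 + 8*w^7 - 24*w^6 - 36*w^5 + 9*w^4 - 4*w^3 + 116*w^2 + 32*w + 64)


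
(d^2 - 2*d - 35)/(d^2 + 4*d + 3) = (d^2 - 2*d - 35)/(d^2 + 4*d + 3)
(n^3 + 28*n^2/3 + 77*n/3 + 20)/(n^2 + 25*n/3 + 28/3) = (n^2 + 8*n + 15)/(n + 7)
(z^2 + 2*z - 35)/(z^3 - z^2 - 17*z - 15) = (z + 7)/(z^2 + 4*z + 3)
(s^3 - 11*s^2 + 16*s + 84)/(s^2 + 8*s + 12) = (s^2 - 13*s + 42)/(s + 6)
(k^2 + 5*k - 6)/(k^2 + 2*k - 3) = (k + 6)/(k + 3)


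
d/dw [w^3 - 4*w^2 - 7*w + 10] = 3*w^2 - 8*w - 7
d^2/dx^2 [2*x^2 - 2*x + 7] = 4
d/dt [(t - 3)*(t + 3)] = 2*t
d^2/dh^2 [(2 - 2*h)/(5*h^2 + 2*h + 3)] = 4*(-4*(h - 1)*(5*h + 1)^2 + 3*(5*h - 1)*(5*h^2 + 2*h + 3))/(5*h^2 + 2*h + 3)^3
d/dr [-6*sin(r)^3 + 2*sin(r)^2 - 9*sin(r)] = (-18*sin(r)^2 + 4*sin(r) - 9)*cos(r)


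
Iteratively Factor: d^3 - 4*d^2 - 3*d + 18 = (d - 3)*(d^2 - d - 6) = (d - 3)*(d + 2)*(d - 3)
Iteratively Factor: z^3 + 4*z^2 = (z)*(z^2 + 4*z) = z^2*(z + 4)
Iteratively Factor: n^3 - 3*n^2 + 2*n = (n)*(n^2 - 3*n + 2) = n*(n - 1)*(n - 2)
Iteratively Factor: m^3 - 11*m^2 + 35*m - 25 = (m - 1)*(m^2 - 10*m + 25) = (m - 5)*(m - 1)*(m - 5)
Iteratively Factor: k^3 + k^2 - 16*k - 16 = (k + 1)*(k^2 - 16) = (k - 4)*(k + 1)*(k + 4)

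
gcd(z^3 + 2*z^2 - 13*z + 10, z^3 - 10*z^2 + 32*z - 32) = z - 2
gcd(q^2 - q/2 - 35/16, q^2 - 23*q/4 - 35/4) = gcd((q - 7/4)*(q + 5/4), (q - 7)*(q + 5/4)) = q + 5/4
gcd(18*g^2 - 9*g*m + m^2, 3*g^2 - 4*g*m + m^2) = 3*g - m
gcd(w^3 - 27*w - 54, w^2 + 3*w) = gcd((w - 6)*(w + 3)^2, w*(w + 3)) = w + 3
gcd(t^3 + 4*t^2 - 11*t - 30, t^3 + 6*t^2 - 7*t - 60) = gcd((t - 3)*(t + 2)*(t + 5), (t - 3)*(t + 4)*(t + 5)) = t^2 + 2*t - 15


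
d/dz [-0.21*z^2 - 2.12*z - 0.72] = -0.42*z - 2.12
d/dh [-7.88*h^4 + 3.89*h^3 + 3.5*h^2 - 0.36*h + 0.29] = -31.52*h^3 + 11.67*h^2 + 7.0*h - 0.36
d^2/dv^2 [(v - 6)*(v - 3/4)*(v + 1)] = 6*v - 23/2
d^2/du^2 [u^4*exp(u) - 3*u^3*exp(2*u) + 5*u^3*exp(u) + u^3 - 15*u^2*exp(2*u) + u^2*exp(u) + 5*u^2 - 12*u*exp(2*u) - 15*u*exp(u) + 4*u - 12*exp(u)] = u^4*exp(u) - 12*u^3*exp(2*u) + 13*u^3*exp(u) - 96*u^2*exp(2*u) + 43*u^2*exp(u) - 186*u*exp(2*u) + 19*u*exp(u) + 6*u - 78*exp(2*u) - 40*exp(u) + 10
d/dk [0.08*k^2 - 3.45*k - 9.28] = 0.16*k - 3.45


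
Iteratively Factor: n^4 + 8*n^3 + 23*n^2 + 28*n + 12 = (n + 2)*(n^3 + 6*n^2 + 11*n + 6) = (n + 2)^2*(n^2 + 4*n + 3) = (n + 2)^2*(n + 3)*(n + 1)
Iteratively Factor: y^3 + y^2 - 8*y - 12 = (y + 2)*(y^2 - y - 6) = (y - 3)*(y + 2)*(y + 2)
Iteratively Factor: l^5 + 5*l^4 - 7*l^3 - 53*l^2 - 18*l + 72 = (l + 4)*(l^4 + l^3 - 11*l^2 - 9*l + 18) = (l + 2)*(l + 4)*(l^3 - l^2 - 9*l + 9) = (l - 1)*(l + 2)*(l + 4)*(l^2 - 9) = (l - 3)*(l - 1)*(l + 2)*(l + 4)*(l + 3)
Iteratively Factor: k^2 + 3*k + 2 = (k + 2)*(k + 1)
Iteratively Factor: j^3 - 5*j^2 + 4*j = (j)*(j^2 - 5*j + 4) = j*(j - 4)*(j - 1)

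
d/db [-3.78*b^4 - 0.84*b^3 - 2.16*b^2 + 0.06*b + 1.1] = -15.12*b^3 - 2.52*b^2 - 4.32*b + 0.06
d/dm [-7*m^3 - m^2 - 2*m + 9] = -21*m^2 - 2*m - 2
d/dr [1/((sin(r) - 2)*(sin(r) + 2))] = -sin(2*r)/((sin(r) - 2)^2*(sin(r) + 2)^2)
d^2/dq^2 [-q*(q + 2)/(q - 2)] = -16/(q^3 - 6*q^2 + 12*q - 8)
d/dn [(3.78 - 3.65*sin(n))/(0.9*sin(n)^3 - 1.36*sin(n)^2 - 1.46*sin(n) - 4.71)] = (6.57*sin(n)^3 - 15.17*sin(n)^2 + 10.2816*sin(n) + 22.7103)*cos(n)/(0.81*sin(n)^6 - 2.448*sin(n)^5 - 0.7784*sin(n)^4 - 4.5068*sin(n)^3 + 14.9428*sin(n)^2 + 13.7532*sin(n) + 22.1841)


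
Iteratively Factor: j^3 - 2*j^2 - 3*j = (j + 1)*(j^2 - 3*j) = (j - 3)*(j + 1)*(j)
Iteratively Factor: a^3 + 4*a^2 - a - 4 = (a - 1)*(a^2 + 5*a + 4) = (a - 1)*(a + 1)*(a + 4)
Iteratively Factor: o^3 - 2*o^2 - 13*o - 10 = (o - 5)*(o^2 + 3*o + 2) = (o - 5)*(o + 1)*(o + 2)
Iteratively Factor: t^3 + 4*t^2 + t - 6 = (t + 3)*(t^2 + t - 2) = (t - 1)*(t + 3)*(t + 2)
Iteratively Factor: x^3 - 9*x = (x + 3)*(x^2 - 3*x) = (x - 3)*(x + 3)*(x)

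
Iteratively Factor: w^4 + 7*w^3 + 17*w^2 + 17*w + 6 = (w + 1)*(w^3 + 6*w^2 + 11*w + 6) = (w + 1)*(w + 2)*(w^2 + 4*w + 3) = (w + 1)^2*(w + 2)*(w + 3)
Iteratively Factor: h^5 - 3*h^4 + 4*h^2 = (h + 1)*(h^4 - 4*h^3 + 4*h^2) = (h - 2)*(h + 1)*(h^3 - 2*h^2) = h*(h - 2)*(h + 1)*(h^2 - 2*h) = h^2*(h - 2)*(h + 1)*(h - 2)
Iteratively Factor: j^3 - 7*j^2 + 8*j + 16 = (j + 1)*(j^2 - 8*j + 16) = (j - 4)*(j + 1)*(j - 4)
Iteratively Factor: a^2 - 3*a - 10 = (a + 2)*(a - 5)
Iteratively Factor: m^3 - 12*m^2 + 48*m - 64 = (m - 4)*(m^2 - 8*m + 16) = (m - 4)^2*(m - 4)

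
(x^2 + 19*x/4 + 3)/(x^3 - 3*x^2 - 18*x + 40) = (x + 3/4)/(x^2 - 7*x + 10)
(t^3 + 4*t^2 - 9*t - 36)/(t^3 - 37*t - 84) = (t - 3)/(t - 7)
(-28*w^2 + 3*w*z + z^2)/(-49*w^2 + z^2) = (-4*w + z)/(-7*w + z)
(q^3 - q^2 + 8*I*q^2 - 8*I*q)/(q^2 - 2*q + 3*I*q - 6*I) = q*(q^2 + q*(-1 + 8*I) - 8*I)/(q^2 + q*(-2 + 3*I) - 6*I)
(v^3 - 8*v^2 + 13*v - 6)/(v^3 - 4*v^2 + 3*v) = (v^2 - 7*v + 6)/(v*(v - 3))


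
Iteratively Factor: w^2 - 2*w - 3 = (w - 3)*(w + 1)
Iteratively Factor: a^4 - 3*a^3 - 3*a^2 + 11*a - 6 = (a - 1)*(a^3 - 2*a^2 - 5*a + 6) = (a - 3)*(a - 1)*(a^2 + a - 2) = (a - 3)*(a - 1)*(a + 2)*(a - 1)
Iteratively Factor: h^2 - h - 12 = (h - 4)*(h + 3)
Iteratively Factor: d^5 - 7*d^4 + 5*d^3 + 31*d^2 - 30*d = (d - 5)*(d^4 - 2*d^3 - 5*d^2 + 6*d) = (d - 5)*(d + 2)*(d^3 - 4*d^2 + 3*d) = (d - 5)*(d - 1)*(d + 2)*(d^2 - 3*d) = d*(d - 5)*(d - 1)*(d + 2)*(d - 3)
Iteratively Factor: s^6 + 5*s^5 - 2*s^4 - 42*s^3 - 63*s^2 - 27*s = (s)*(s^5 + 5*s^4 - 2*s^3 - 42*s^2 - 63*s - 27) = s*(s + 1)*(s^4 + 4*s^3 - 6*s^2 - 36*s - 27) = s*(s + 1)^2*(s^3 + 3*s^2 - 9*s - 27) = s*(s - 3)*(s + 1)^2*(s^2 + 6*s + 9) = s*(s - 3)*(s + 1)^2*(s + 3)*(s + 3)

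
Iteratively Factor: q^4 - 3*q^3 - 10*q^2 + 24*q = (q - 2)*(q^3 - q^2 - 12*q) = (q - 4)*(q - 2)*(q^2 + 3*q) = q*(q - 4)*(q - 2)*(q + 3)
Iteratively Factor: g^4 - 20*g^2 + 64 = (g + 2)*(g^3 - 2*g^2 - 16*g + 32) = (g + 2)*(g + 4)*(g^2 - 6*g + 8) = (g - 2)*(g + 2)*(g + 4)*(g - 4)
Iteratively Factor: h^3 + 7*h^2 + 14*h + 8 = (h + 4)*(h^2 + 3*h + 2) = (h + 1)*(h + 4)*(h + 2)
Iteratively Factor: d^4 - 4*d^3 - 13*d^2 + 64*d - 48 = (d - 1)*(d^3 - 3*d^2 - 16*d + 48) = (d - 4)*(d - 1)*(d^2 + d - 12) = (d - 4)*(d - 3)*(d - 1)*(d + 4)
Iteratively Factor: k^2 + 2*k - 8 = (k + 4)*(k - 2)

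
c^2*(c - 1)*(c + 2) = c^4 + c^3 - 2*c^2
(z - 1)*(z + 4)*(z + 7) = z^3 + 10*z^2 + 17*z - 28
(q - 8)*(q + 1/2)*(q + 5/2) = q^3 - 5*q^2 - 91*q/4 - 10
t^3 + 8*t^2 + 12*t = t*(t + 2)*(t + 6)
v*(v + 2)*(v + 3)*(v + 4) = v^4 + 9*v^3 + 26*v^2 + 24*v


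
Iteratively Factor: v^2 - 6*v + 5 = (v - 1)*(v - 5)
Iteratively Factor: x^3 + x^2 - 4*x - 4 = (x - 2)*(x^2 + 3*x + 2) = (x - 2)*(x + 2)*(x + 1)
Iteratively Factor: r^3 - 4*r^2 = (r)*(r^2 - 4*r) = r^2*(r - 4)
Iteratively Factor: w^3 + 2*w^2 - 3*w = (w - 1)*(w^2 + 3*w) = w*(w - 1)*(w + 3)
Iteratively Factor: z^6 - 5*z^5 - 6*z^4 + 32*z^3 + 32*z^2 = (z - 4)*(z^5 - z^4 - 10*z^3 - 8*z^2) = z*(z - 4)*(z^4 - z^3 - 10*z^2 - 8*z) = z*(z - 4)*(z + 1)*(z^3 - 2*z^2 - 8*z) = z^2*(z - 4)*(z + 1)*(z^2 - 2*z - 8) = z^2*(z - 4)^2*(z + 1)*(z + 2)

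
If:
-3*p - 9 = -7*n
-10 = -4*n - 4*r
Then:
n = 5/2 - r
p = 17/6 - 7*r/3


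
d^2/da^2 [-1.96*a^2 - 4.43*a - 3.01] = -3.92000000000000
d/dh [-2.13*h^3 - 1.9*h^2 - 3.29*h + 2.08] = -6.39*h^2 - 3.8*h - 3.29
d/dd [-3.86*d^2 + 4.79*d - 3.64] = 4.79 - 7.72*d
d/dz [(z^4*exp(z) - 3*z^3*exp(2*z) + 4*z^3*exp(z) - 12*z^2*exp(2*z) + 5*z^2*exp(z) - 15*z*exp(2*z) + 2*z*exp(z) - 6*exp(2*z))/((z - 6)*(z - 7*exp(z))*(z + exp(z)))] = ((z - 6)*(z - 7*exp(z))*(z + exp(z))*(z^4 - 6*z^3*exp(z) + 8*z^3 - 33*z^2*exp(z) + 17*z^2 - 54*z*exp(z) + 12*z - 27*exp(z) + 2) - (z - 6)*(z - 7*exp(z))*(exp(z) + 1)*(z^4 - 3*z^3*exp(z) + 4*z^3 - 12*z^2*exp(z) + 5*z^2 - 15*z*exp(z) + 2*z - 6*exp(z)) + (z - 6)*(z + exp(z))*(7*exp(z) - 1)*(z^4 - 3*z^3*exp(z) + 4*z^3 - 12*z^2*exp(z) + 5*z^2 - 15*z*exp(z) + 2*z - 6*exp(z)) + (z - 7*exp(z))*(z + exp(z))*(-z^4 + 3*z^3*exp(z) - 4*z^3 + 12*z^2*exp(z) - 5*z^2 + 15*z*exp(z) - 2*z + 6*exp(z)))*exp(z)/((z - 6)^2*(z - 7*exp(z))^2*(z + exp(z))^2)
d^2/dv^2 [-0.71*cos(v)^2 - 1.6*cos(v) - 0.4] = 1.6*cos(v) + 1.42*cos(2*v)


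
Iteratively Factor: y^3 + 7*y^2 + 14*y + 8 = (y + 1)*(y^2 + 6*y + 8) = (y + 1)*(y + 4)*(y + 2)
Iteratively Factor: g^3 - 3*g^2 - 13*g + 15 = (g + 3)*(g^2 - 6*g + 5) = (g - 5)*(g + 3)*(g - 1)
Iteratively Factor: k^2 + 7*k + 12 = (k + 4)*(k + 3)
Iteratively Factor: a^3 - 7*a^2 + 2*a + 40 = (a - 5)*(a^2 - 2*a - 8) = (a - 5)*(a + 2)*(a - 4)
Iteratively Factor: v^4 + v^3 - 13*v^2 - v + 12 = (v - 3)*(v^3 + 4*v^2 - v - 4) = (v - 3)*(v + 1)*(v^2 + 3*v - 4) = (v - 3)*(v + 1)*(v + 4)*(v - 1)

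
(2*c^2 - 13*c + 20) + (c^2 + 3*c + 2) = 3*c^2 - 10*c + 22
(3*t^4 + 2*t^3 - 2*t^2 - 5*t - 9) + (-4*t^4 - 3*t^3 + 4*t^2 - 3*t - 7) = -t^4 - t^3 + 2*t^2 - 8*t - 16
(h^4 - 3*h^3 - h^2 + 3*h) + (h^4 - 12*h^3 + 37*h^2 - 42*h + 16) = 2*h^4 - 15*h^3 + 36*h^2 - 39*h + 16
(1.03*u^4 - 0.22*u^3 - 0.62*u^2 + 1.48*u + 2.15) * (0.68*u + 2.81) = 0.7004*u^5 + 2.7447*u^4 - 1.0398*u^3 - 0.7358*u^2 + 5.6208*u + 6.0415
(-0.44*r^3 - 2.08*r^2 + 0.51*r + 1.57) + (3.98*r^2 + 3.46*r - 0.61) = -0.44*r^3 + 1.9*r^2 + 3.97*r + 0.96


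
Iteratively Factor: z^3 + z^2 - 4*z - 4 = (z + 1)*(z^2 - 4) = (z + 1)*(z + 2)*(z - 2)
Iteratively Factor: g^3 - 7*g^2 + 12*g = (g - 4)*(g^2 - 3*g) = (g - 4)*(g - 3)*(g)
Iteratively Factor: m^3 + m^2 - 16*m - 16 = (m + 4)*(m^2 - 3*m - 4) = (m + 1)*(m + 4)*(m - 4)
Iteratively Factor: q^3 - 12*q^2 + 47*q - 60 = (q - 4)*(q^2 - 8*q + 15) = (q - 4)*(q - 3)*(q - 5)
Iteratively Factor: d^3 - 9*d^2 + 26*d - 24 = (d - 3)*(d^2 - 6*d + 8) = (d - 4)*(d - 3)*(d - 2)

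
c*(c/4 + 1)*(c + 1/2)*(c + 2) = c^4/4 + 13*c^3/8 + 11*c^2/4 + c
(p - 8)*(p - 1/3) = p^2 - 25*p/3 + 8/3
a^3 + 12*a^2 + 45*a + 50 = (a + 2)*(a + 5)^2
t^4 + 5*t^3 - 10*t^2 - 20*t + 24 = (t - 2)*(t - 1)*(t + 2)*(t + 6)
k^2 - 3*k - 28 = (k - 7)*(k + 4)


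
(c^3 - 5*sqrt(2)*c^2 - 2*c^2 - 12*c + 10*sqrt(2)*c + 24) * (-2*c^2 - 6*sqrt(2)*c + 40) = -2*c^5 + 4*c^4 + 4*sqrt(2)*c^4 - 8*sqrt(2)*c^3 + 124*c^3 - 248*c^2 - 128*sqrt(2)*c^2 - 480*c + 256*sqrt(2)*c + 960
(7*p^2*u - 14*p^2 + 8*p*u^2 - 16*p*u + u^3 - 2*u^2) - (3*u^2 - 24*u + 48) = 7*p^2*u - 14*p^2 + 8*p*u^2 - 16*p*u + u^3 - 5*u^2 + 24*u - 48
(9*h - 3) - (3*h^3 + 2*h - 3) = -3*h^3 + 7*h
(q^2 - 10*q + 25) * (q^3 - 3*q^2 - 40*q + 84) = q^5 - 13*q^4 + 15*q^3 + 409*q^2 - 1840*q + 2100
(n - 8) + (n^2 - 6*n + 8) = n^2 - 5*n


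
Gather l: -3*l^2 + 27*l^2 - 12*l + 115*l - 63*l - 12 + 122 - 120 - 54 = 24*l^2 + 40*l - 64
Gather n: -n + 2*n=n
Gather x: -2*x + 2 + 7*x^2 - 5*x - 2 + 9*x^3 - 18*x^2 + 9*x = 9*x^3 - 11*x^2 + 2*x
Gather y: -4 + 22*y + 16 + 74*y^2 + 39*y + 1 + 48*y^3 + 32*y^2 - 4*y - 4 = 48*y^3 + 106*y^2 + 57*y + 9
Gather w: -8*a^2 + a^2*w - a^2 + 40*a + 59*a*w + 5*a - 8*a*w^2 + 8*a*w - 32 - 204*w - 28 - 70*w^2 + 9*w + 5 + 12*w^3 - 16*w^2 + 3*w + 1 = -9*a^2 + 45*a + 12*w^3 + w^2*(-8*a - 86) + w*(a^2 + 67*a - 192) - 54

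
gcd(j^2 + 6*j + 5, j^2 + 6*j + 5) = j^2 + 6*j + 5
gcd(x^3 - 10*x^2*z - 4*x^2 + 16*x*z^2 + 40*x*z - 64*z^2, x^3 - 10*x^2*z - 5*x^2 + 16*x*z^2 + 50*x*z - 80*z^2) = x^2 - 10*x*z + 16*z^2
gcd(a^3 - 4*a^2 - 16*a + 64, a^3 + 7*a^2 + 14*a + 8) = a + 4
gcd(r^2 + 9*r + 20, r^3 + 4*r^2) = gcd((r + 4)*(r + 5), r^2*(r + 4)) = r + 4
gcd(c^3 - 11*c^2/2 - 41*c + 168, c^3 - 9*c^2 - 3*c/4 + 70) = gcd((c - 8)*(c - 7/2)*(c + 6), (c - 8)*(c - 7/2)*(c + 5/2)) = c^2 - 23*c/2 + 28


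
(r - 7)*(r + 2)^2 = r^3 - 3*r^2 - 24*r - 28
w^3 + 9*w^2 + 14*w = w*(w + 2)*(w + 7)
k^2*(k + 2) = k^3 + 2*k^2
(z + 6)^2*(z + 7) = z^3 + 19*z^2 + 120*z + 252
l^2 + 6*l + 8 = (l + 2)*(l + 4)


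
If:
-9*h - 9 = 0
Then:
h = -1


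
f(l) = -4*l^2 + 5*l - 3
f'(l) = 5 - 8*l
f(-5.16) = -135.30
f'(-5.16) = 46.28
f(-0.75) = -9.00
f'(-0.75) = 11.00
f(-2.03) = -29.63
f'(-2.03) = 21.24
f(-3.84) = -81.18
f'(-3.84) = 35.72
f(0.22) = -2.09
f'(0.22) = 3.24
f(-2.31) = -35.89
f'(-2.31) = 23.48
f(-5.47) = -150.03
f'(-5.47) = 48.76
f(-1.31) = -16.41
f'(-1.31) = 15.48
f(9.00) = -282.00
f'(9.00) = -67.00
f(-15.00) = -978.00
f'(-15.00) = 125.00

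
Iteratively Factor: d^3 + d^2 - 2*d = (d)*(d^2 + d - 2) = d*(d + 2)*(d - 1)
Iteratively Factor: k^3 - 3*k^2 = (k)*(k^2 - 3*k) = k*(k - 3)*(k)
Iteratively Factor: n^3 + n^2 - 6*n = (n + 3)*(n^2 - 2*n) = n*(n + 3)*(n - 2)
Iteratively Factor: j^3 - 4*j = (j)*(j^2 - 4) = j*(j + 2)*(j - 2)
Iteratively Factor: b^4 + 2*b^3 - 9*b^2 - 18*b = (b - 3)*(b^3 + 5*b^2 + 6*b) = b*(b - 3)*(b^2 + 5*b + 6) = b*(b - 3)*(b + 2)*(b + 3)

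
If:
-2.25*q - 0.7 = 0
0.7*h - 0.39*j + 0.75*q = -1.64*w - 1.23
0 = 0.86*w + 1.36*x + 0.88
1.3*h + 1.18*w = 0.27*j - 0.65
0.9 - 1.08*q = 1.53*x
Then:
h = 0.17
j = -6.81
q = -0.31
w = -2.30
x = 0.81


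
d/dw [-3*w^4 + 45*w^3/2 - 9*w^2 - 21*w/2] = -12*w^3 + 135*w^2/2 - 18*w - 21/2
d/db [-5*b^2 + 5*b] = 5 - 10*b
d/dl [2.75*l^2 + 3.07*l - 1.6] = 5.5*l + 3.07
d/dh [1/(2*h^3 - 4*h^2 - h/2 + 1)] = 2*(-12*h^2 + 16*h + 1)/(4*h^3 - 8*h^2 - h + 2)^2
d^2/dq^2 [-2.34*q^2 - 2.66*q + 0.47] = -4.68000000000000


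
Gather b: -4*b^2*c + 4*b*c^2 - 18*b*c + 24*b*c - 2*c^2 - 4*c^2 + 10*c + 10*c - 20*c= -4*b^2*c + b*(4*c^2 + 6*c) - 6*c^2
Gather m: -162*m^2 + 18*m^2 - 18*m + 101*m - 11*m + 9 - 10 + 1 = -144*m^2 + 72*m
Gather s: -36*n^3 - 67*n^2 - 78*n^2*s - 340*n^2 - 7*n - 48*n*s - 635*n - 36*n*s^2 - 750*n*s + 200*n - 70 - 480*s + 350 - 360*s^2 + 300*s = -36*n^3 - 407*n^2 - 442*n + s^2*(-36*n - 360) + s*(-78*n^2 - 798*n - 180) + 280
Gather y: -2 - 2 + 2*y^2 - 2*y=2*y^2 - 2*y - 4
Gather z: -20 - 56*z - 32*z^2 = -32*z^2 - 56*z - 20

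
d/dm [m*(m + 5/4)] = 2*m + 5/4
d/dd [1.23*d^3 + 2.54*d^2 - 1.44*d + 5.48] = 3.69*d^2 + 5.08*d - 1.44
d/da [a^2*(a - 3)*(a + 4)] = a*(4*a^2 + 3*a - 24)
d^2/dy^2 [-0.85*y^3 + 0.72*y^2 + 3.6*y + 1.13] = 1.44 - 5.1*y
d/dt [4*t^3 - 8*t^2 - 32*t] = 12*t^2 - 16*t - 32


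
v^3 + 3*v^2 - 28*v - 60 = (v - 5)*(v + 2)*(v + 6)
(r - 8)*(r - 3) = r^2 - 11*r + 24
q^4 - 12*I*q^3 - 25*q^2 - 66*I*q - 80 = (q - 8*I)*(q - 5*I)*(q - I)*(q + 2*I)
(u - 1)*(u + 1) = u^2 - 1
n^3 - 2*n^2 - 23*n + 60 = (n - 4)*(n - 3)*(n + 5)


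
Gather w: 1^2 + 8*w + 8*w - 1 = 16*w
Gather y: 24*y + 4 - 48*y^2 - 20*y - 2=-48*y^2 + 4*y + 2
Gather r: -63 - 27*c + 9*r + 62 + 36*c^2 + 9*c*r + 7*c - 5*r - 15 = 36*c^2 - 20*c + r*(9*c + 4) - 16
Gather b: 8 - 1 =7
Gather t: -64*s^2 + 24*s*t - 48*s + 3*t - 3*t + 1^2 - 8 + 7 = -64*s^2 + 24*s*t - 48*s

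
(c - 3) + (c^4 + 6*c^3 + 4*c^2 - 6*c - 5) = c^4 + 6*c^3 + 4*c^2 - 5*c - 8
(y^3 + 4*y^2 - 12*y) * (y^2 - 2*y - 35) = y^5 + 2*y^4 - 55*y^3 - 116*y^2 + 420*y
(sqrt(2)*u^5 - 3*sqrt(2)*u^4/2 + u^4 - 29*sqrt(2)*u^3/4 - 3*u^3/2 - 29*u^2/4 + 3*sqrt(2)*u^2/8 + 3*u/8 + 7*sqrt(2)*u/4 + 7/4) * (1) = sqrt(2)*u^5 - 3*sqrt(2)*u^4/2 + u^4 - 29*sqrt(2)*u^3/4 - 3*u^3/2 - 29*u^2/4 + 3*sqrt(2)*u^2/8 + 3*u/8 + 7*sqrt(2)*u/4 + 7/4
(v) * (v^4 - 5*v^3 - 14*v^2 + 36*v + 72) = v^5 - 5*v^4 - 14*v^3 + 36*v^2 + 72*v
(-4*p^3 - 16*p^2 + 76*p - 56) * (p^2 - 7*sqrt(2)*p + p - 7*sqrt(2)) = -4*p^5 - 20*p^4 + 28*sqrt(2)*p^4 + 60*p^3 + 140*sqrt(2)*p^3 - 420*sqrt(2)*p^2 + 20*p^2 - 140*sqrt(2)*p - 56*p + 392*sqrt(2)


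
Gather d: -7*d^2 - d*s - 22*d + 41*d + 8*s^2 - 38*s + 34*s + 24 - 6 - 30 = -7*d^2 + d*(19 - s) + 8*s^2 - 4*s - 12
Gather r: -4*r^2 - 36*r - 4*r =-4*r^2 - 40*r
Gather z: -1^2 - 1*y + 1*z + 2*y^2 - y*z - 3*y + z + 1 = 2*y^2 - 4*y + z*(2 - y)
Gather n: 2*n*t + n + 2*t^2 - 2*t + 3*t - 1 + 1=n*(2*t + 1) + 2*t^2 + t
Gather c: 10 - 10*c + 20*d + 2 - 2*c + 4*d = -12*c + 24*d + 12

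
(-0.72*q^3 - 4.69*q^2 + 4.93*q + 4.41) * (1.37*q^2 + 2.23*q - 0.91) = -0.9864*q^5 - 8.0309*q^4 - 3.0494*q^3 + 21.3035*q^2 + 5.348*q - 4.0131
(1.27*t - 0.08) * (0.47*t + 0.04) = 0.5969*t^2 + 0.0132*t - 0.0032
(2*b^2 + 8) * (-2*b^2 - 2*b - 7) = -4*b^4 - 4*b^3 - 30*b^2 - 16*b - 56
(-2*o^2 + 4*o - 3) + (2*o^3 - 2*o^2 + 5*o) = 2*o^3 - 4*o^2 + 9*o - 3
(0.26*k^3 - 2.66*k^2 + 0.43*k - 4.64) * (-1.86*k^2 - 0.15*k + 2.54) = -0.4836*k^5 + 4.9086*k^4 + 0.2596*k^3 + 1.8095*k^2 + 1.7882*k - 11.7856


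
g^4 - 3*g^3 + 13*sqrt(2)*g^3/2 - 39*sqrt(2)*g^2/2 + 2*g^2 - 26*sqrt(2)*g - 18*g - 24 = (g - 4)*(g + 1)*(g + sqrt(2)/2)*(g + 6*sqrt(2))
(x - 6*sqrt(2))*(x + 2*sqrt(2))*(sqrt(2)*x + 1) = sqrt(2)*x^3 - 7*x^2 - 28*sqrt(2)*x - 24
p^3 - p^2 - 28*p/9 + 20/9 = (p - 2)*(p - 2/3)*(p + 5/3)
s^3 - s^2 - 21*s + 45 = (s - 3)^2*(s + 5)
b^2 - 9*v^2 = (b - 3*v)*(b + 3*v)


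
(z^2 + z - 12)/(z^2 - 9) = (z + 4)/(z + 3)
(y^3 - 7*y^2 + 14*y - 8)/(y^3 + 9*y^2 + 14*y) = (y^3 - 7*y^2 + 14*y - 8)/(y*(y^2 + 9*y + 14))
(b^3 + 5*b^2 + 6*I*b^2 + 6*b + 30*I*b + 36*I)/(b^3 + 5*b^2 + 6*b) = (b + 6*I)/b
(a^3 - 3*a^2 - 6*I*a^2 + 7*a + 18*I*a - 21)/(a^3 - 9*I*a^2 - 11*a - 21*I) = (a - 3)/(a - 3*I)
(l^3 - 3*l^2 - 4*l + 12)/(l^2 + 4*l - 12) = (l^2 - l - 6)/(l + 6)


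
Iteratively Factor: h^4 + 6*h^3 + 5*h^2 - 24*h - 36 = (h - 2)*(h^3 + 8*h^2 + 21*h + 18) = (h - 2)*(h + 2)*(h^2 + 6*h + 9) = (h - 2)*(h + 2)*(h + 3)*(h + 3)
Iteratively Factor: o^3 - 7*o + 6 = (o + 3)*(o^2 - 3*o + 2) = (o - 2)*(o + 3)*(o - 1)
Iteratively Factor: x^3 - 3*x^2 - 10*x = (x - 5)*(x^2 + 2*x) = (x - 5)*(x + 2)*(x)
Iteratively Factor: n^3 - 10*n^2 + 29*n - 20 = (n - 5)*(n^2 - 5*n + 4) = (n - 5)*(n - 1)*(n - 4)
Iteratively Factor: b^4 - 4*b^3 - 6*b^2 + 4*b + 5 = (b - 5)*(b^3 + b^2 - b - 1) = (b - 5)*(b - 1)*(b^2 + 2*b + 1) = (b - 5)*(b - 1)*(b + 1)*(b + 1)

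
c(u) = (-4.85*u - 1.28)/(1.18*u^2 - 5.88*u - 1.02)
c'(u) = (5.88 - 2.36*u)*(-4.85*u - 1.28)/(1.18*u^2 - 5.88*u - 1.02)^2 - 4.85/(1.18*u^2 - 5.88*u - 1.02) = (5.723*u^2 + 3.0208*u - 2.5794)/(1.3924*u^4 - 13.8768*u^3 + 32.1672*u^2 + 11.9952*u + 1.0404)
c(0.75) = 1.03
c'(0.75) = 0.13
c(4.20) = 4.42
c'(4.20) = 4.62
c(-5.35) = 0.38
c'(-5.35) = 0.04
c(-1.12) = 0.59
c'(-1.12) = 0.02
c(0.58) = 1.01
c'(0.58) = 0.07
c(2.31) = 1.50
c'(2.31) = 0.51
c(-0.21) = -0.98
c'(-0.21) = -41.59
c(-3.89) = 0.44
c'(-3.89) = 0.05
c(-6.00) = 0.36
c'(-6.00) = 0.03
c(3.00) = 1.97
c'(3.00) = 0.90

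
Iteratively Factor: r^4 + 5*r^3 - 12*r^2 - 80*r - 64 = (r + 4)*(r^3 + r^2 - 16*r - 16) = (r + 1)*(r + 4)*(r^2 - 16) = (r + 1)*(r + 4)^2*(r - 4)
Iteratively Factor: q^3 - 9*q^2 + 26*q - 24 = (q - 2)*(q^2 - 7*q + 12) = (q - 3)*(q - 2)*(q - 4)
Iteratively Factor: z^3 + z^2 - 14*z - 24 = (z + 3)*(z^2 - 2*z - 8) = (z + 2)*(z + 3)*(z - 4)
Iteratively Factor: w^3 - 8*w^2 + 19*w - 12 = (w - 3)*(w^2 - 5*w + 4) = (w - 4)*(w - 3)*(w - 1)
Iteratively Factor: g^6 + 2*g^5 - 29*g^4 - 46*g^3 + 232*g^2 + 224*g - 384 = (g - 1)*(g^5 + 3*g^4 - 26*g^3 - 72*g^2 + 160*g + 384) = (g - 3)*(g - 1)*(g^4 + 6*g^3 - 8*g^2 - 96*g - 128) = (g - 3)*(g - 1)*(g + 4)*(g^3 + 2*g^2 - 16*g - 32) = (g - 3)*(g - 1)*(g + 2)*(g + 4)*(g^2 - 16) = (g - 3)*(g - 1)*(g + 2)*(g + 4)^2*(g - 4)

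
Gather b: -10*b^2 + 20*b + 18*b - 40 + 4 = -10*b^2 + 38*b - 36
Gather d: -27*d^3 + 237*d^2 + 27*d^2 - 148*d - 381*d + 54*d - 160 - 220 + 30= -27*d^3 + 264*d^2 - 475*d - 350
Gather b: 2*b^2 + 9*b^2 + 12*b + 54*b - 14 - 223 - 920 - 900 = 11*b^2 + 66*b - 2057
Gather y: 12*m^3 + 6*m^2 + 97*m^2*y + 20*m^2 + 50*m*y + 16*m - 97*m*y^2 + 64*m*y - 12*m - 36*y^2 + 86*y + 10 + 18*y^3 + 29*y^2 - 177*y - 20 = 12*m^3 + 26*m^2 + 4*m + 18*y^3 + y^2*(-97*m - 7) + y*(97*m^2 + 114*m - 91) - 10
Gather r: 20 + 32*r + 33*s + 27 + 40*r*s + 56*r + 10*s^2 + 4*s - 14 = r*(40*s + 88) + 10*s^2 + 37*s + 33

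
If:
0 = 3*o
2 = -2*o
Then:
No Solution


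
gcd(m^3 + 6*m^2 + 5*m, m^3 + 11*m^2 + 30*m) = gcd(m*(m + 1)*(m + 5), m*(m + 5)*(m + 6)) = m^2 + 5*m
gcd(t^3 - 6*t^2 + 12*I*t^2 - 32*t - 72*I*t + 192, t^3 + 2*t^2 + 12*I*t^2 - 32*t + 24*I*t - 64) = t^2 + 12*I*t - 32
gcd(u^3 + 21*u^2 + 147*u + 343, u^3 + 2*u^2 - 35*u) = u + 7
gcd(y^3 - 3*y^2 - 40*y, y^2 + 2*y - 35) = 1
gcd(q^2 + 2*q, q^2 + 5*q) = q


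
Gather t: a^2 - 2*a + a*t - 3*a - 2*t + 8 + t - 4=a^2 - 5*a + t*(a - 1) + 4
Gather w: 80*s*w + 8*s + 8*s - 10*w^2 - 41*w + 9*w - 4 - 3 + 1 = 16*s - 10*w^2 + w*(80*s - 32) - 6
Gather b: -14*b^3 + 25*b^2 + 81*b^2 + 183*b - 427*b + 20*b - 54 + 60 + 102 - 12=-14*b^3 + 106*b^2 - 224*b + 96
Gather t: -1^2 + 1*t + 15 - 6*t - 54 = -5*t - 40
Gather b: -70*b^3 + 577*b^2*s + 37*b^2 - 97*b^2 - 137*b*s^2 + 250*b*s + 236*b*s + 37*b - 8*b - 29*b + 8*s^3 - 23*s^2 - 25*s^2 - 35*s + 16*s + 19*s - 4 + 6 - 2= -70*b^3 + b^2*(577*s - 60) + b*(-137*s^2 + 486*s) + 8*s^3 - 48*s^2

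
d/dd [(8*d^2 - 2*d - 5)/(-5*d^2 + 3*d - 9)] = (14*d^2 - 194*d + 33)/(25*d^4 - 30*d^3 + 99*d^2 - 54*d + 81)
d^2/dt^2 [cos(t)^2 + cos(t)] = -cos(t) - 2*cos(2*t)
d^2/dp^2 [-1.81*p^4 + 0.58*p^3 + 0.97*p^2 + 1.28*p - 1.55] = -21.72*p^2 + 3.48*p + 1.94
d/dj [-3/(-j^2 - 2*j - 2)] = 6*(-j - 1)/(j^2 + 2*j + 2)^2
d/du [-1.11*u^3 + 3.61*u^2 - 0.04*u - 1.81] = -3.33*u^2 + 7.22*u - 0.04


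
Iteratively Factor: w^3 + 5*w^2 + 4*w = (w)*(w^2 + 5*w + 4) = w*(w + 1)*(w + 4)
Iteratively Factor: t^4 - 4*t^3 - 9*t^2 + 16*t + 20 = (t + 2)*(t^3 - 6*t^2 + 3*t + 10) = (t - 2)*(t + 2)*(t^2 - 4*t - 5) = (t - 5)*(t - 2)*(t + 2)*(t + 1)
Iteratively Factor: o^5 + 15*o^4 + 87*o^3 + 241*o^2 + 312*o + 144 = (o + 4)*(o^4 + 11*o^3 + 43*o^2 + 69*o + 36) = (o + 4)^2*(o^3 + 7*o^2 + 15*o + 9) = (o + 1)*(o + 4)^2*(o^2 + 6*o + 9) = (o + 1)*(o + 3)*(o + 4)^2*(o + 3)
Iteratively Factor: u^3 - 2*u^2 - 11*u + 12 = (u + 3)*(u^2 - 5*u + 4) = (u - 4)*(u + 3)*(u - 1)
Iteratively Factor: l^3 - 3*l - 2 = (l + 1)*(l^2 - l - 2) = (l + 1)^2*(l - 2)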